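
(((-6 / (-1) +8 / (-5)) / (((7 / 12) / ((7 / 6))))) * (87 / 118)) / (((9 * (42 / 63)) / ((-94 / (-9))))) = 29986 / 2655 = 11.29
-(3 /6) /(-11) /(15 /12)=2 /55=0.04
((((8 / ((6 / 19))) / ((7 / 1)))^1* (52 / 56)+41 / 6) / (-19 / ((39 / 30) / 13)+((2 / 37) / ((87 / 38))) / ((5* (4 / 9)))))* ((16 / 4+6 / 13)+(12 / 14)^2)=-8870195925 / 31815192409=-0.28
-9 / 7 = -1.29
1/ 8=0.12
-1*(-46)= 46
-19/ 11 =-1.73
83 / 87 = 0.95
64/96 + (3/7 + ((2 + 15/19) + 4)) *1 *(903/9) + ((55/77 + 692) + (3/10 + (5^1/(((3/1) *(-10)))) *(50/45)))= 1417.71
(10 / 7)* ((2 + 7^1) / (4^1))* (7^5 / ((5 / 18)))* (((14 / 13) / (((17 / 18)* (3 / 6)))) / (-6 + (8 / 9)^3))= -35727715548 / 426751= -83720.29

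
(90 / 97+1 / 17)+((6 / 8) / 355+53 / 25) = 3.11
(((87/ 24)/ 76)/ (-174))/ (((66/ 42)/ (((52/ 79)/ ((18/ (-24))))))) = 91/ 594396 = 0.00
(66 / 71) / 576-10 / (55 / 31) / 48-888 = -66587371 / 74976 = -888.12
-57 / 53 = -1.08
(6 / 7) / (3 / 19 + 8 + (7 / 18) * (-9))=0.18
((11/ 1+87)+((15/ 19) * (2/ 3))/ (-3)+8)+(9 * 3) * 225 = 352307/ 57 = 6180.82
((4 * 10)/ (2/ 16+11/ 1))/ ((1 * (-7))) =-320/ 623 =-0.51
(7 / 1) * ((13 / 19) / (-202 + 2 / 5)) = -65 / 2736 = -0.02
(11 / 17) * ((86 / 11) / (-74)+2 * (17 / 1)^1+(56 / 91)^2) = 2357403 / 106301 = 22.18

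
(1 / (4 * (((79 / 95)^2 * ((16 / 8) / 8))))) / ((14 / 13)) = 117325 / 87374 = 1.34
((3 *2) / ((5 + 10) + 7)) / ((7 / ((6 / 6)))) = 3 / 77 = 0.04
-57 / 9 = -19 / 3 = -6.33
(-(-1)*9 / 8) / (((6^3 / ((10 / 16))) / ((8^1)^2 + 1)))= 325 / 1536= 0.21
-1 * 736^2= -541696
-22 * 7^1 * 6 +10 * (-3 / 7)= -6498 / 7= -928.29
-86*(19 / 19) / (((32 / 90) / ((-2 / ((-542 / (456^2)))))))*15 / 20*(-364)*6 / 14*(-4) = -23537835360 / 271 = -86855481.03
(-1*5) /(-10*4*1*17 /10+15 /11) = 55 /733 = 0.08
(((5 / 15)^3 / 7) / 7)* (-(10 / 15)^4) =-16 / 107163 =-0.00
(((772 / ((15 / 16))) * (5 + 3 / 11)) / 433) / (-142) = -358208 / 5072595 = -0.07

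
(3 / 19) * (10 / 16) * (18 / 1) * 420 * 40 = 567000 / 19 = 29842.11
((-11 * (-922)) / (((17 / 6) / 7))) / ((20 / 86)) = 9158226 / 85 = 107743.84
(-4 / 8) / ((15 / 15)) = -1 / 2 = -0.50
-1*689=-689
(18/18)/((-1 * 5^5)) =-1/3125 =-0.00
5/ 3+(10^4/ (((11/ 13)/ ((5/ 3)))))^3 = 274625000000059895/ 35937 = 7641845451764.47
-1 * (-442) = 442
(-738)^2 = 544644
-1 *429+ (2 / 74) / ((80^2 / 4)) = -25396799 / 59200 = -429.00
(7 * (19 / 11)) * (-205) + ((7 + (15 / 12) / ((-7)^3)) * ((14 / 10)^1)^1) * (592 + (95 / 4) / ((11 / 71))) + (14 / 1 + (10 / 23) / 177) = 848823826177 / 175541520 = 4835.46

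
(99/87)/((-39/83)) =-913/377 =-2.42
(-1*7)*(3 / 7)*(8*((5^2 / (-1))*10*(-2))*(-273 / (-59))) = -3276000 / 59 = -55525.42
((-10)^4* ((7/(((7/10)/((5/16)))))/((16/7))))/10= 21875/16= 1367.19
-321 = -321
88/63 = 1.40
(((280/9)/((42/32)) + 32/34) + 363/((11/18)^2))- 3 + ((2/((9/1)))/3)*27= 457001/459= 995.64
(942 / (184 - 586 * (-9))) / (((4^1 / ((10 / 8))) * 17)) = 2355 / 742288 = 0.00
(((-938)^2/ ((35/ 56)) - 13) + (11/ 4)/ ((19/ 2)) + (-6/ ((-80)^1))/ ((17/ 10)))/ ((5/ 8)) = 2252380.37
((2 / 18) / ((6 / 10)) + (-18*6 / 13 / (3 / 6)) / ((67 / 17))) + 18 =328517 / 23517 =13.97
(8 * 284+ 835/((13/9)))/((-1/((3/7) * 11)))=-174669/13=-13436.08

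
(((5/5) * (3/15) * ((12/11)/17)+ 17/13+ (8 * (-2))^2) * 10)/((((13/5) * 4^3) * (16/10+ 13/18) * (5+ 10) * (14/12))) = 140747895/369881512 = 0.38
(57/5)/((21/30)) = 16.29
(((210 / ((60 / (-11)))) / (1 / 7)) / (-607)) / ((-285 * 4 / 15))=-539 / 92264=-0.01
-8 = -8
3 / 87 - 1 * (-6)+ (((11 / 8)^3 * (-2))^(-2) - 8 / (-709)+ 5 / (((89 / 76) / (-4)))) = -35646822111773 / 3241830849169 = -11.00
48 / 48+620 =621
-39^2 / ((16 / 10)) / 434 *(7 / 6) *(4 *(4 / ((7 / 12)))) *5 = -76050 / 217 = -350.46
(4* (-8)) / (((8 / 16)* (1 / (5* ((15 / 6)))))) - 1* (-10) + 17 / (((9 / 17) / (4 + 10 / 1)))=-3064 / 9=-340.44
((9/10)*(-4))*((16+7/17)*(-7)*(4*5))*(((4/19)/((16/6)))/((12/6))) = 105462/323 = 326.51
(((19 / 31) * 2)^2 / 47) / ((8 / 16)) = 2888 / 45167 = 0.06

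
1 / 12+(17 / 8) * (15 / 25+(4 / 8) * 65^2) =1077701 / 240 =4490.42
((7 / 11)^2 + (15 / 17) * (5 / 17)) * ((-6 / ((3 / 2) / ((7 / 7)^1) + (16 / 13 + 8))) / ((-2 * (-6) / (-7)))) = 2114476 / 9756351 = 0.22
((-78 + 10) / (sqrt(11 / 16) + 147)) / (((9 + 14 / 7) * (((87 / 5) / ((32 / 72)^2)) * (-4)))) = 1066240 / 8933394987 - 5440 * sqrt(11) / 26800184961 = 0.00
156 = 156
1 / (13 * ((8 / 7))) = 7 / 104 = 0.07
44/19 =2.32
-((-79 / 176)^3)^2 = -243087455521 / 29721861554176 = -0.01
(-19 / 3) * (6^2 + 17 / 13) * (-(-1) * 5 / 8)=-46075 / 312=-147.68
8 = 8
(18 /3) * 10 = 60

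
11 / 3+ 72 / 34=295 / 51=5.78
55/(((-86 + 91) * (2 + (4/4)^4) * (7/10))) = 110/21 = 5.24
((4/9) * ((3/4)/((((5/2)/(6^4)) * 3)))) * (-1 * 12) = -3456/5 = -691.20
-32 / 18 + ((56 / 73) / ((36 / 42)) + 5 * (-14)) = -46570 / 657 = -70.88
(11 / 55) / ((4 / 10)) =1 / 2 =0.50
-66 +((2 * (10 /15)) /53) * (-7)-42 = -108.18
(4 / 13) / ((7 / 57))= 228 / 91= 2.51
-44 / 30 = -1.47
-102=-102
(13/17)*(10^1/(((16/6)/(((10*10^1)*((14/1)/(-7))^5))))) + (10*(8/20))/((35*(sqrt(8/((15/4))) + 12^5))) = -31693950809481696/3453827973001 - sqrt(30)/2031663513530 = -9176.47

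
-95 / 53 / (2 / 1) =-0.90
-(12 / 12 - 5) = 4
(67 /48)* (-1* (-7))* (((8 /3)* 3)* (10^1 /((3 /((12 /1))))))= 9380 /3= 3126.67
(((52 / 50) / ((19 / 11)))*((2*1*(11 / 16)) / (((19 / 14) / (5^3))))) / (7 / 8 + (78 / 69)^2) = 116496380 / 3289071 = 35.42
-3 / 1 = -3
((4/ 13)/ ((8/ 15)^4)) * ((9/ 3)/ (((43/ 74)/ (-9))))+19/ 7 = -348582673/ 2003456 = -173.99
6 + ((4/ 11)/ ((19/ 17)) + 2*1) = 1740/ 209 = 8.33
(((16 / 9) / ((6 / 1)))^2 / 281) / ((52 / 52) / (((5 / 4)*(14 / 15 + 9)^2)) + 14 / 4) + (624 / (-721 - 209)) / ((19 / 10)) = -6635338772272 / 18794232653787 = -0.35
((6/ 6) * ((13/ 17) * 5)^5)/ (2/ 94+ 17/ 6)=65440391250/ 228596977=286.27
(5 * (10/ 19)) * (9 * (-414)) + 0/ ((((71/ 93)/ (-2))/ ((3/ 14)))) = -186300/ 19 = -9805.26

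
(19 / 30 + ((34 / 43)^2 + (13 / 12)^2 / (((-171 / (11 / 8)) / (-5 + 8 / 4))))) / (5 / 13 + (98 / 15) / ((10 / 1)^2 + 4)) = 10155574507 / 3531087072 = 2.88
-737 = -737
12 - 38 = -26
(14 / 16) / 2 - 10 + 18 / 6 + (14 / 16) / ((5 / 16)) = -301 / 80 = -3.76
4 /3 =1.33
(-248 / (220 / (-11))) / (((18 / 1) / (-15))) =-31 / 3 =-10.33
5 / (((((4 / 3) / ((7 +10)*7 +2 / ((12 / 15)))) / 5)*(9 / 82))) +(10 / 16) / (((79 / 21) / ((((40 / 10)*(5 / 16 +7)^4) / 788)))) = 169380176142105 / 8159494144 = 20758.66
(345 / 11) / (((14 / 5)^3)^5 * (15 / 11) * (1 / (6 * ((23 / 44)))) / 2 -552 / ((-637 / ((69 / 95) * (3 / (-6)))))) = 586165191650390625 / 20711241384389425755292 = 0.00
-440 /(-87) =440 /87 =5.06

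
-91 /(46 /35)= -3185 /46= -69.24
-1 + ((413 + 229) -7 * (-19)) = 774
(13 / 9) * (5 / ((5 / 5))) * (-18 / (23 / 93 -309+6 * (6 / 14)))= 42315 / 99662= 0.42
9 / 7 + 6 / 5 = 87 / 35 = 2.49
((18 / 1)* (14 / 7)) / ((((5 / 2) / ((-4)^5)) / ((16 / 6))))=-196608 / 5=-39321.60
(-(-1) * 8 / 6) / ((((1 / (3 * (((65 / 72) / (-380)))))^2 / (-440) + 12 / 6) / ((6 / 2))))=-18590 / 198641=-0.09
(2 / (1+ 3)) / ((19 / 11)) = 11 / 38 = 0.29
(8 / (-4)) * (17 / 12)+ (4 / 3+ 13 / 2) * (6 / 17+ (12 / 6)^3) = 6385 / 102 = 62.60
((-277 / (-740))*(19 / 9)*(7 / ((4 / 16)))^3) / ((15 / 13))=15034.37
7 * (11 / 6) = 77 / 6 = 12.83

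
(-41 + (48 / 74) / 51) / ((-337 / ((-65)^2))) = 108924725 / 211973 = 513.86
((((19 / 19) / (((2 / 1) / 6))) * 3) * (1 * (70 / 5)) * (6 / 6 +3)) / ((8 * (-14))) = -9 / 2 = -4.50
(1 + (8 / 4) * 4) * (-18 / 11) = -14.73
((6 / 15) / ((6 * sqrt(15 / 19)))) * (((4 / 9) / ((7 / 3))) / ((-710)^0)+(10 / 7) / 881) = 3554 * sqrt(285) / 4162725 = 0.01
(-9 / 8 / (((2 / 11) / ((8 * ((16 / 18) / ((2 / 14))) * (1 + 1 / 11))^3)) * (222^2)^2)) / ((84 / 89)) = -71450624 / 165317867649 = -0.00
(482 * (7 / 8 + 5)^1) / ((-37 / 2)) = -11327 / 74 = -153.07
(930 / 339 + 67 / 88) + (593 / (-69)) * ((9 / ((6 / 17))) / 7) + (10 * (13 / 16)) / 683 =-3798562181 / 136684009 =-27.79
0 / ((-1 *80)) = 0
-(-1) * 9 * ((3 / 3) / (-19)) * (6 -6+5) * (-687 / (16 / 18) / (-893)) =-278235 / 135736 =-2.05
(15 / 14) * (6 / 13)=0.49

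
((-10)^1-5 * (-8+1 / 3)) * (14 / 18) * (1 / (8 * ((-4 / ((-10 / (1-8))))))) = -425 / 432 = -0.98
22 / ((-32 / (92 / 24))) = -253 / 96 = -2.64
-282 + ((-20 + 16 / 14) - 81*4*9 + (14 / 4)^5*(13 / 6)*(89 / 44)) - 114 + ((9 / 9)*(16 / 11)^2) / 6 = -223053683 / 216832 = -1028.69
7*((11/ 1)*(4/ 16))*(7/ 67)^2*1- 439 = -438.79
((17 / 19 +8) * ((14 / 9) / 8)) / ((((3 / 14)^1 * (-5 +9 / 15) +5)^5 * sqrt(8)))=62133378125 * sqrt(2) / 157963888138752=0.00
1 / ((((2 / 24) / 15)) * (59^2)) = 180 / 3481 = 0.05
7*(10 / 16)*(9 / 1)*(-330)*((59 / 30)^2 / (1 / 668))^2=-26021463231533 / 300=-86738210771.78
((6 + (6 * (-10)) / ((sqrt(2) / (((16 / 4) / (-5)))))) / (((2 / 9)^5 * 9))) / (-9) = -2187 * sqrt(2) / 4 - 2187 / 16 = -909.91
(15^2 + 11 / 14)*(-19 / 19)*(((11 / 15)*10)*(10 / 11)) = -31610 / 21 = -1505.24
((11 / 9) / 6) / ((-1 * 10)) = -11 / 540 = -0.02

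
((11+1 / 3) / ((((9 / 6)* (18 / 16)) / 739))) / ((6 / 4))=804032 / 243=3308.77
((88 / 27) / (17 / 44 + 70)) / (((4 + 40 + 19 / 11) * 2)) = 21296 / 42060357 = 0.00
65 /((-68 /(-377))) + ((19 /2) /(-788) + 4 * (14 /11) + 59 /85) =539530169 /1473560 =366.14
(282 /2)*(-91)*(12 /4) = -38493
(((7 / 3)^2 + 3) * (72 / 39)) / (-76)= -8 / 39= -0.21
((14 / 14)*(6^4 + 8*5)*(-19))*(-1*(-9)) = -228456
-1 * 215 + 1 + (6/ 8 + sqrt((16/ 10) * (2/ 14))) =-853/ 4 + 2 * sqrt(70)/ 35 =-212.77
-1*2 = -2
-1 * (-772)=772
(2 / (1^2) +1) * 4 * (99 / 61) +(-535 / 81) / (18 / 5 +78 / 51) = 39181433 / 2154276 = 18.19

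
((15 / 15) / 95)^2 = 1 / 9025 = 0.00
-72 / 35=-2.06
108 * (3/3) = 108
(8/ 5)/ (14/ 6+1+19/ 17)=408/ 1135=0.36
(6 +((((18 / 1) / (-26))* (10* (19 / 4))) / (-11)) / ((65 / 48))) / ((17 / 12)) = 183096 / 31603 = 5.79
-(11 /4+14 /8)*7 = -63 /2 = -31.50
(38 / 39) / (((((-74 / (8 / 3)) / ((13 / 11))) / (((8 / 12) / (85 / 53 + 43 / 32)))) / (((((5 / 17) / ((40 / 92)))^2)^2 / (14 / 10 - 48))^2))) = -3942958108898350 / 20803888774953394224939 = -0.00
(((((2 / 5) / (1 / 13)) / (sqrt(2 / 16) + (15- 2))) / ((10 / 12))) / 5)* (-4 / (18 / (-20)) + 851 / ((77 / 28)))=168059008 / 5572875- 3231904* sqrt(2) / 5572875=29.34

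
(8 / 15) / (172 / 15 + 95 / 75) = 8 / 191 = 0.04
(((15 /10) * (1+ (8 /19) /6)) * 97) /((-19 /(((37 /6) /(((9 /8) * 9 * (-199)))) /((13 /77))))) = 33715066 /226939401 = 0.15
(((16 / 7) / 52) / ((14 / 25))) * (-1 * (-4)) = 200 / 637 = 0.31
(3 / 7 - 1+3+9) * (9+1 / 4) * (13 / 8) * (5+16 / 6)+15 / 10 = 27689 / 21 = 1318.52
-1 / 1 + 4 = 3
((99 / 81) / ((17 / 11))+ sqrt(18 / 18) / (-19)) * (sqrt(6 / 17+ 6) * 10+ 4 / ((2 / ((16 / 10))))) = 20.97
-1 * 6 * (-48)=288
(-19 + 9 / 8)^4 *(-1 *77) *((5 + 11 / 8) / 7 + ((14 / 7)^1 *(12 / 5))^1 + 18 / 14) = -54998561.65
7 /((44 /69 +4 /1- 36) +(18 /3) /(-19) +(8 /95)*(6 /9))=-0.22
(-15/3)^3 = -125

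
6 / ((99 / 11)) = 2 / 3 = 0.67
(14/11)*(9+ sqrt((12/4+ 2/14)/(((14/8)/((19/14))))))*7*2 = 8*sqrt(1463)/11+ 1764/11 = 188.18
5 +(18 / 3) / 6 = 6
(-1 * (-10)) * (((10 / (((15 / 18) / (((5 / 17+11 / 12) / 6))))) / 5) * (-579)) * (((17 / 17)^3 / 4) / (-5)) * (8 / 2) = 47671 / 85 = 560.84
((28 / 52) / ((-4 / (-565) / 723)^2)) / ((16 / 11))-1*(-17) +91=12848849066349 / 3328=3860832051.19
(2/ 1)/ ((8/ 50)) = 25/ 2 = 12.50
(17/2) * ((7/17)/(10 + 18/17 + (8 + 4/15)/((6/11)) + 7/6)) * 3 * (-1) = -0.38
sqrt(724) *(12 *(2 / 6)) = 8 *sqrt(181) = 107.63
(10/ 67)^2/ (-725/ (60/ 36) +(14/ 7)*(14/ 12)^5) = -388800/ 7516709297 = -0.00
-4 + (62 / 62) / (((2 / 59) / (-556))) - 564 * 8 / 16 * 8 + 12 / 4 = -18659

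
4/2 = 2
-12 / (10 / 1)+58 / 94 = -137 / 235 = -0.58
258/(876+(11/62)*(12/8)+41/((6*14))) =167958/570767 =0.29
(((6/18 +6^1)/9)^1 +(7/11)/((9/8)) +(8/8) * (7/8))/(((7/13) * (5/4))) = 13247/4158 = 3.19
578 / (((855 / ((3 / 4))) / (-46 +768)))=5491 / 15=366.07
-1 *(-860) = 860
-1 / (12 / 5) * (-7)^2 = -245 / 12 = -20.42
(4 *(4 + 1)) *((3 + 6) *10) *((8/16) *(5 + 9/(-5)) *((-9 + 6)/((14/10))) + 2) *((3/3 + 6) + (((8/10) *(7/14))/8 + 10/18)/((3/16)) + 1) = -606400/21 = -28876.19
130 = 130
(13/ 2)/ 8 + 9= 157/ 16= 9.81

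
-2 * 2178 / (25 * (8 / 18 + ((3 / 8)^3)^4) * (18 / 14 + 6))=-6286182853902336 / 116825143213025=-53.81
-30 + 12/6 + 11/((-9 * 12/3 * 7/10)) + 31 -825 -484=-164611/126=-1306.44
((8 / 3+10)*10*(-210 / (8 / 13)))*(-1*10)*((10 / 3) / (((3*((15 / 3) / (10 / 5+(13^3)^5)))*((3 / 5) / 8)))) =590002726809086148740000 / 9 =65555858534342905415555.56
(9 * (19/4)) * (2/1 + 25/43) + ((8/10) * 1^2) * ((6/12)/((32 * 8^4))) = 1554923563/14090240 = 110.35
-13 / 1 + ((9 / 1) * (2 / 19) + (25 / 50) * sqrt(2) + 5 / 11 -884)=-187180 / 209 + sqrt(2) / 2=-894.89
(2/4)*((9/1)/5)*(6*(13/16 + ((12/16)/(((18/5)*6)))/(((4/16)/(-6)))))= -9/80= -0.11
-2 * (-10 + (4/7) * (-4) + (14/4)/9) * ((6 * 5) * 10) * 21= 149900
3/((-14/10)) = -2.14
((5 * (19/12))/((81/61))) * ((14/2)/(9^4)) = 40565/6377292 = 0.01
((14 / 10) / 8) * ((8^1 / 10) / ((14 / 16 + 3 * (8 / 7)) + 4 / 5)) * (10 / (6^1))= 196 / 4287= 0.05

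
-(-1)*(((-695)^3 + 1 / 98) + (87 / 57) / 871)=-544442783160359 / 1621802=-335702374.99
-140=-140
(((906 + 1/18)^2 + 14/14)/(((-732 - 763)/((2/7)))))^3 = -150541268232268930859081/38980977788339496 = -3861916.16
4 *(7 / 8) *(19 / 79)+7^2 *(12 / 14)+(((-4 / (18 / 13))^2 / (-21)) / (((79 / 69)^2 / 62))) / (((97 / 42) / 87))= -2416275427 / 3632262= -665.23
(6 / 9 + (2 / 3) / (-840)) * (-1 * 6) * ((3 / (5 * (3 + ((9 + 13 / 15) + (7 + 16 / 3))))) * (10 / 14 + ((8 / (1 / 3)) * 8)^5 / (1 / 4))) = -99279483833.01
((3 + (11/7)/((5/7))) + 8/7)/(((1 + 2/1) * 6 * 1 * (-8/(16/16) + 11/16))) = -0.05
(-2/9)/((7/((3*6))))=-0.57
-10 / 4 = -5 / 2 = -2.50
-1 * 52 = -52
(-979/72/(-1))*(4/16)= 979/288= 3.40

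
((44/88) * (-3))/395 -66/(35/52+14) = -2713569/602770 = -4.50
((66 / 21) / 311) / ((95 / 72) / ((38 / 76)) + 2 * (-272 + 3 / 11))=-8712 / 466232851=-0.00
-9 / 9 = -1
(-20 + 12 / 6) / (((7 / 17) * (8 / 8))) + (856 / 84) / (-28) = -12959 / 294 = -44.08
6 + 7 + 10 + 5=28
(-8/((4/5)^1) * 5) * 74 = -3700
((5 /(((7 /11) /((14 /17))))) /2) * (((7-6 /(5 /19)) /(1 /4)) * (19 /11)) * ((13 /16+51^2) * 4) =-62485129 /17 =-3675595.82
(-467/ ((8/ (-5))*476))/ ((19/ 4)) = 2335/ 18088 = 0.13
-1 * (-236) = 236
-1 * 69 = -69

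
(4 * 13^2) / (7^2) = 13.80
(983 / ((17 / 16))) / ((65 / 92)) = 1446976 / 1105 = 1309.48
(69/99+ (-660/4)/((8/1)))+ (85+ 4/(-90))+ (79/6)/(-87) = 7450381/114840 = 64.88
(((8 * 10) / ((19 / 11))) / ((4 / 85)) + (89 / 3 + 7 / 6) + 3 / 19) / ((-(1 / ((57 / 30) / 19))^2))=-115733 / 11400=-10.15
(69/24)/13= 23/104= 0.22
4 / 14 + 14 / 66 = 115 / 231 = 0.50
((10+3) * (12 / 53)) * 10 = 1560 / 53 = 29.43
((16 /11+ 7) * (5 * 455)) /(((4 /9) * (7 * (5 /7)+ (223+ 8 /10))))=732375 /3872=189.15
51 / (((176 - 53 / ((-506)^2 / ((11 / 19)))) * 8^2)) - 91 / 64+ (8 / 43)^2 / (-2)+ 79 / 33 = 17151577880443 / 17879535225024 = 0.96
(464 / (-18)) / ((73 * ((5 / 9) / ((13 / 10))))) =-1508 / 1825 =-0.83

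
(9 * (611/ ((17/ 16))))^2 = 7741184256/ 289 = 26786104.69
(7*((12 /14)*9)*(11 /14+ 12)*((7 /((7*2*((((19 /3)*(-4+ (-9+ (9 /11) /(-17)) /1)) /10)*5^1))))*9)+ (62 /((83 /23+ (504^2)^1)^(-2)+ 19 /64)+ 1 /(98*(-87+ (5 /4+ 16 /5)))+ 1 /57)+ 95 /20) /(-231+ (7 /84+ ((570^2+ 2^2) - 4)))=0.00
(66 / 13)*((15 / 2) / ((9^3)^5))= 55 / 297398301914493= 0.00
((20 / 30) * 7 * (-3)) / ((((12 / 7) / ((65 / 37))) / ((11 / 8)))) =-35035 / 1776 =-19.73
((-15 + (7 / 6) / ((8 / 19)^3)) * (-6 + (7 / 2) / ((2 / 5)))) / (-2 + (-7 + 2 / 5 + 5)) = -106315 / 221184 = -0.48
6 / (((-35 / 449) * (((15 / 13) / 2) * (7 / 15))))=-70044 / 245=-285.89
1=1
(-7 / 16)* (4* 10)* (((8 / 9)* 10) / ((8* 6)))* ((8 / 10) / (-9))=70 / 243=0.29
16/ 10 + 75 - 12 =323/ 5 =64.60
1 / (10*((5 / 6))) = 3 / 25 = 0.12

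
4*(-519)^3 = -559193436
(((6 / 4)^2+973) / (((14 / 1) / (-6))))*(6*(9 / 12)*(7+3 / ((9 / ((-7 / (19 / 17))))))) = -175545 / 19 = -9239.21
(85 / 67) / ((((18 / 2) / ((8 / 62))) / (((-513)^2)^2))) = 2616410407860 / 2077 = 1259706503.54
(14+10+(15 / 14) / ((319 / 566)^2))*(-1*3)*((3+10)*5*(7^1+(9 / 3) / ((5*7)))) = -188589666096 / 4986289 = -37821.65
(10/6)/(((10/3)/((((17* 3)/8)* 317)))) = 16167/16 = 1010.44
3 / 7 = 0.43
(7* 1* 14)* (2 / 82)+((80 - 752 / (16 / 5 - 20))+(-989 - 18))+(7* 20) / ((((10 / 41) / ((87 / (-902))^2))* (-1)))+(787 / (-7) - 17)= -30201071 / 29766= -1014.62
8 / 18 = 4 / 9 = 0.44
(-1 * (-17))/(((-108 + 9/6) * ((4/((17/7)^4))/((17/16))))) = -24137569/16365216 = -1.47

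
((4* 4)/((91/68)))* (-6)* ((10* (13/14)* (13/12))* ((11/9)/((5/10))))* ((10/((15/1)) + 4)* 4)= -6223360/189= -32927.83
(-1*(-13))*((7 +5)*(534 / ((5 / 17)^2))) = 24074856 / 25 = 962994.24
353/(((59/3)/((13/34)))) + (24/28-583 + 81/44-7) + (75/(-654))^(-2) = -97388413949/193077500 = -504.40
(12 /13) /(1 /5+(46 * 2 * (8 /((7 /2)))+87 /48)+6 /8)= 2240 /516997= 0.00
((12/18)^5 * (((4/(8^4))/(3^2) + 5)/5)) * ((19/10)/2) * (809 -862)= -46403567/6998400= -6.63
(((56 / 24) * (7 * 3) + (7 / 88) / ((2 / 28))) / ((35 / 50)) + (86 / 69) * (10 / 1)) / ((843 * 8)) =127595 / 10237392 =0.01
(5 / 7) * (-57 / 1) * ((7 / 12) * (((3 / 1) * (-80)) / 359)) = 5700 / 359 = 15.88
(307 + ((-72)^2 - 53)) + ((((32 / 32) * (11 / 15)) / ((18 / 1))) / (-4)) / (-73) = 428731931 / 78840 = 5438.00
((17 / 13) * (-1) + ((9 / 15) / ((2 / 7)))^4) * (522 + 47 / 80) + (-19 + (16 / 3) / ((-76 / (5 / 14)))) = 39259055385229 / 4149600000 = 9460.93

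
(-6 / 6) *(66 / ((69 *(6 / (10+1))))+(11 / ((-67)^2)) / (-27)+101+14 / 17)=-4908555595 / 47390373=-103.58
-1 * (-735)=735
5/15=1/3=0.33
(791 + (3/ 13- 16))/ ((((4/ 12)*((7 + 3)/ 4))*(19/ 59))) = 3567612/ 1235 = 2888.75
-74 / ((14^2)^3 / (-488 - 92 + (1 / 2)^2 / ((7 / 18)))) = 300107 / 52706752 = 0.01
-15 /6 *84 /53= -210 /53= -3.96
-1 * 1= -1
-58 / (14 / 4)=-116 / 7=-16.57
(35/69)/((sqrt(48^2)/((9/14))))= 5/736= 0.01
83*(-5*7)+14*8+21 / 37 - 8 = -103616 / 37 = -2800.43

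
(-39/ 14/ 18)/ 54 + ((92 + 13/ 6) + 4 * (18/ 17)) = 7587751/ 77112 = 98.40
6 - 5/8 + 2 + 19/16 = 137/16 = 8.56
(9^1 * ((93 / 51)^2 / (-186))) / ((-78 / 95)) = 2945 / 15028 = 0.20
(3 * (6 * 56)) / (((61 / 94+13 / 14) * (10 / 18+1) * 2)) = 35532 / 173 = 205.39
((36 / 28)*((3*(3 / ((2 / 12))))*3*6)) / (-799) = -8748 / 5593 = -1.56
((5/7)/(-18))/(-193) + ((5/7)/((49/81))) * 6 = 8442065/1191582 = 7.08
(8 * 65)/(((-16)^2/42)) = 1365/16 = 85.31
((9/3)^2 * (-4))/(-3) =12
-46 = -46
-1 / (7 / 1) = -0.14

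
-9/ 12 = -3/ 4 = -0.75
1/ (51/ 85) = 5/ 3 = 1.67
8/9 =0.89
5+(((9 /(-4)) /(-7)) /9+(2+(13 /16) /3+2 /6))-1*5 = 887 /336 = 2.64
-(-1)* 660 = 660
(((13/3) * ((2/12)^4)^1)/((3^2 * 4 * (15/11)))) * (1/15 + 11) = 11869/15746400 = 0.00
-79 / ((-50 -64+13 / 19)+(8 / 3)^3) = 40527 / 48403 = 0.84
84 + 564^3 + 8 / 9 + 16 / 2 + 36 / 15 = 8073280768 / 45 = 179406239.29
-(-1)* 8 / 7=8 / 7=1.14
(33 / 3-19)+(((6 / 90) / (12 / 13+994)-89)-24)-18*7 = -47920457 / 194010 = -247.00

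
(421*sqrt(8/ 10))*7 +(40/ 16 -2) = 1/ 2 +5894*sqrt(5)/ 5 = 2636.38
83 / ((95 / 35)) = 30.58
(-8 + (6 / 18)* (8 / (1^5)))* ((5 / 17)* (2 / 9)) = -160 / 459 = -0.35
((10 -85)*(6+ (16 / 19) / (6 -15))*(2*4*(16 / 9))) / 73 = -3232000 / 37449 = -86.30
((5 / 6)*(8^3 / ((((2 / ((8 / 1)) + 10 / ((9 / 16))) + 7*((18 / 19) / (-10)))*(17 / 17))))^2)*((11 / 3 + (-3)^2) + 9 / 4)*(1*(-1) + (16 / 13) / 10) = -434497742438400 / 45848604997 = -9476.79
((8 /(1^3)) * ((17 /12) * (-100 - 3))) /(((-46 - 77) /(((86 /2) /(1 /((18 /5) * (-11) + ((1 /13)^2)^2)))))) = -851574822778 /52695045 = -16160.43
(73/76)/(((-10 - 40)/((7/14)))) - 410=-410.01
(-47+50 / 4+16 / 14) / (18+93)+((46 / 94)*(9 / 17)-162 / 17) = -9.57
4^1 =4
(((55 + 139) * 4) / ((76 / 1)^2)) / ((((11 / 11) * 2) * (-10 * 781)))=-97 / 11277640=-0.00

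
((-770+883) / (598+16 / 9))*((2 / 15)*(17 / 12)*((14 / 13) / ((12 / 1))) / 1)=13447 / 4210440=0.00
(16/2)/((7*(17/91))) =104/17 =6.12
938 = 938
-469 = -469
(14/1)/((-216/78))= -91/18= -5.06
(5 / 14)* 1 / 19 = 5 / 266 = 0.02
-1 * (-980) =980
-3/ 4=-0.75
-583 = -583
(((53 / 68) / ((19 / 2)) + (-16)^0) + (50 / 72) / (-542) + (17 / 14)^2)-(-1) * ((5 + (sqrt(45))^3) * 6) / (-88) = 7522079627 / 3396980664-405 * sqrt(5) / 44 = -18.37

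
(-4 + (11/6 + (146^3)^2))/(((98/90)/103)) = 12826224253245405/14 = 916158875231814.64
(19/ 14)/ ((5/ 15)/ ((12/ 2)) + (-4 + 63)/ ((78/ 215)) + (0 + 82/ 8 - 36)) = 4446/ 448595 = 0.01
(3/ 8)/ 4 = 0.09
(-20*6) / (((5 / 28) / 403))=-270816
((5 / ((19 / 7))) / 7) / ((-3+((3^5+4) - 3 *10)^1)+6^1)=1 / 836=0.00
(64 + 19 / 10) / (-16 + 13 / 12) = -3954 / 895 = -4.42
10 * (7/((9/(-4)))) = -280/9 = -31.11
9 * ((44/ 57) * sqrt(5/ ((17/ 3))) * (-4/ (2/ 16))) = -4224 * sqrt(255)/ 323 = -208.83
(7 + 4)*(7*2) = 154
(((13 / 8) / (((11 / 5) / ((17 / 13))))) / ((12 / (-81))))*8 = -52.16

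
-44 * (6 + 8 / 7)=-2200 / 7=-314.29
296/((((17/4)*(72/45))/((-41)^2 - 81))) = 1184000/17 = 69647.06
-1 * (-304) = 304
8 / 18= 4 / 9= 0.44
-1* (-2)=2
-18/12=-3/2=-1.50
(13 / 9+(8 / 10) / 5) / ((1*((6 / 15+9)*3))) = 361 / 6345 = 0.06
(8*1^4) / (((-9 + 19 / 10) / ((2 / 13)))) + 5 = 4455 / 923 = 4.83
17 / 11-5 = -38 / 11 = -3.45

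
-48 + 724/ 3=580/ 3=193.33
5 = 5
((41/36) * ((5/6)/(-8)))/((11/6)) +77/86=113153/136224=0.83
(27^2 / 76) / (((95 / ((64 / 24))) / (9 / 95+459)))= 21196404 / 171475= 123.61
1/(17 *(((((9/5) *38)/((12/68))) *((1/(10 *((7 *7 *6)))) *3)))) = 2450/16473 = 0.15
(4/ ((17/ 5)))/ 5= 4/ 17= 0.24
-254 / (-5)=254 / 5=50.80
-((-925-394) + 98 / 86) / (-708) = -14167 / 7611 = -1.86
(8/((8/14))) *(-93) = -1302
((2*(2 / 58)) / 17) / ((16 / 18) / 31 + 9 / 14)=7812 / 1293139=0.01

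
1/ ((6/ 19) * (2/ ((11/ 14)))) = 209/ 168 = 1.24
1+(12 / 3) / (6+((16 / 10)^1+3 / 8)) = 479 / 319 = 1.50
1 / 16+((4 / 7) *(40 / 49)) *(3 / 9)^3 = 11821 / 148176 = 0.08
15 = 15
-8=-8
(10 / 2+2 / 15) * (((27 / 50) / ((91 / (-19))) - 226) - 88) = -15721343 / 9750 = -1612.45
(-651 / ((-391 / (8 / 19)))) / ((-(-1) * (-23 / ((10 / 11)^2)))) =-520800 / 20674907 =-0.03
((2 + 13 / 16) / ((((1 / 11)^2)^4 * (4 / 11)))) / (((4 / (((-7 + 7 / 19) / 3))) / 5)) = -4581127812.49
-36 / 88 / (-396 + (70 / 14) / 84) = 378 / 365849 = 0.00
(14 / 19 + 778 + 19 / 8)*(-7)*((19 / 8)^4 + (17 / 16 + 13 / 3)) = -203469.78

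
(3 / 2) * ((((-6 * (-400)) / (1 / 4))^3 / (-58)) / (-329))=663552000000 / 9541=69547426.89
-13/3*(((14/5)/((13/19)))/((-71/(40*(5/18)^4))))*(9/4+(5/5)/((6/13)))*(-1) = -4405625/16769916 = -0.26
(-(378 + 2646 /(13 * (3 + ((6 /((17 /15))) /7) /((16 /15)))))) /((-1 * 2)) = 3311721 /15301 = 216.44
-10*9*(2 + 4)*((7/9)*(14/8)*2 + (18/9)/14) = -1547.14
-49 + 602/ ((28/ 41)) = 1665/ 2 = 832.50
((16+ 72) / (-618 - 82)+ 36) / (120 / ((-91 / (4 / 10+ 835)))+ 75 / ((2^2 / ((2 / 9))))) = -489684 / 14980325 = -0.03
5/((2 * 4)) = 5/8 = 0.62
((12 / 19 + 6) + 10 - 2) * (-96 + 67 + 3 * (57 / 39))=-88960 / 247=-360.16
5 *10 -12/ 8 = 97/ 2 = 48.50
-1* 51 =-51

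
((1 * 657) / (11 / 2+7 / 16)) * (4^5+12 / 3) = 10806336 / 95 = 113750.91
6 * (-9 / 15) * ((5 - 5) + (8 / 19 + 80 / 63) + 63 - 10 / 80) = -618283 / 2660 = -232.44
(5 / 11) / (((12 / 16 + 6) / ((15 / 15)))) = 20 / 297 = 0.07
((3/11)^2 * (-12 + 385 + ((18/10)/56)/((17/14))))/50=0.55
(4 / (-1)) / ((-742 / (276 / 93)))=184 / 11501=0.02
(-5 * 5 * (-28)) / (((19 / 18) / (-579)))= -7295400 / 19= -383968.42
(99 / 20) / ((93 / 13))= 429 / 620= 0.69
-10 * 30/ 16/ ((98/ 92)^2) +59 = 101984/ 2401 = 42.48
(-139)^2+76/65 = 1255941/65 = 19322.17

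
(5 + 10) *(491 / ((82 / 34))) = 125205 / 41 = 3053.78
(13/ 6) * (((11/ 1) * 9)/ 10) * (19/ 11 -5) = -70.20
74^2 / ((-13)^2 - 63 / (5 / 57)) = -13690 / 1373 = -9.97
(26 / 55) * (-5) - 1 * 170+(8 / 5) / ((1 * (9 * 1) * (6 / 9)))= -28396 / 165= -172.10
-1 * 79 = -79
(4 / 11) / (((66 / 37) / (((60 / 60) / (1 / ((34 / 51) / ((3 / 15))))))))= 740 / 1089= 0.68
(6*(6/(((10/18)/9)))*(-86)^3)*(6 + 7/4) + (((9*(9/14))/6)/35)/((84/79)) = -78885771736761/27440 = -2874845908.77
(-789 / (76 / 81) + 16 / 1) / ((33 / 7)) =-438851 / 2508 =-174.98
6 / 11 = 0.55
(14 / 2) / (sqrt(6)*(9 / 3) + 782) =0.01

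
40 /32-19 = -71 /4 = -17.75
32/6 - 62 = -170/3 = -56.67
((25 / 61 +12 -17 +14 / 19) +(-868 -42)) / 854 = -75654 / 70699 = -1.07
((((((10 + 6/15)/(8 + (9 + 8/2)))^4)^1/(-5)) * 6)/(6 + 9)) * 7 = -14623232/434109375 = -0.03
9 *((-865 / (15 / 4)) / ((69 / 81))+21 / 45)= -279777 / 115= -2432.84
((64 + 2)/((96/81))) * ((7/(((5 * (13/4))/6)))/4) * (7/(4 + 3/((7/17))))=916839/41080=22.32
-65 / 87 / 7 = -65 / 609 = -0.11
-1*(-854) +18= 872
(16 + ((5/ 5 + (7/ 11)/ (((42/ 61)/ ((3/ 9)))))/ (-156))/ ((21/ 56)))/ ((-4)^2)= 185069/ 185328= 1.00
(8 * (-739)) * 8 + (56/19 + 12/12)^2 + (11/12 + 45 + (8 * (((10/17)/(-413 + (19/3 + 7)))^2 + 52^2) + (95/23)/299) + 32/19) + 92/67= -21228963325634389476439/829274829991911732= -25599.43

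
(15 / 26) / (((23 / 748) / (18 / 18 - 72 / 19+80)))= 8229870 / 5681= 1448.67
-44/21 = -2.10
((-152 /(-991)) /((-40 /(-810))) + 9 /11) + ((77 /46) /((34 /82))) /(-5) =132843613 /42622910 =3.12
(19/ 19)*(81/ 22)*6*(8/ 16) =243/ 22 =11.05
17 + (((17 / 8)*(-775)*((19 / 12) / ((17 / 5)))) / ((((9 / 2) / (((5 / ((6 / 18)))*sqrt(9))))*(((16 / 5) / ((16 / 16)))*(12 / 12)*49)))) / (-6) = 5679089 / 225792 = 25.15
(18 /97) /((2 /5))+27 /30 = 1323 /970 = 1.36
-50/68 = -25/34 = -0.74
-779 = -779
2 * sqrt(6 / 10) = 2 * sqrt(15) / 5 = 1.55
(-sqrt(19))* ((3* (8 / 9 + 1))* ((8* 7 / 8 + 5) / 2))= -34* sqrt(19)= -148.20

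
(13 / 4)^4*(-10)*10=-714025 / 64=-11156.64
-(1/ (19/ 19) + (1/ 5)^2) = -26/ 25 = -1.04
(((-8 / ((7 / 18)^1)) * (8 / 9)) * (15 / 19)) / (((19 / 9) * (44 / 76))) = -17280 / 1463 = -11.81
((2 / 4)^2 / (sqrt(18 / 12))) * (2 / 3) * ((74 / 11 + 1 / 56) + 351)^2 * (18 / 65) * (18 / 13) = 437070398769 * sqrt(6) / 160320160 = 6677.88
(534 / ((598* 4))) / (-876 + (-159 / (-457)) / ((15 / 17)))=-610095 / 2392907764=-0.00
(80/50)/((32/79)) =79/20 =3.95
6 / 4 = 3 / 2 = 1.50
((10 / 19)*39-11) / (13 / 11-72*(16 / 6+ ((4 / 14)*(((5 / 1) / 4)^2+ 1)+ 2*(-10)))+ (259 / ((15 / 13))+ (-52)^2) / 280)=8362200 / 1059439943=0.01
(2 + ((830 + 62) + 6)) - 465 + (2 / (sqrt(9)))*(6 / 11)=4789 / 11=435.36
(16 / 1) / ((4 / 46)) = 184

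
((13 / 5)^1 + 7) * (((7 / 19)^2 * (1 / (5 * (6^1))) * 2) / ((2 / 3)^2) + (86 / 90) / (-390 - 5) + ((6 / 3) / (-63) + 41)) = 9818636468 / 24954125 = 393.47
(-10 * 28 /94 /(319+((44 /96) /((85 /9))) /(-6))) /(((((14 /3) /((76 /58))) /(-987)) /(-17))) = -553492800 /12581041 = -43.99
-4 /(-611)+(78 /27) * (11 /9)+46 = 2451656 /49491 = 49.54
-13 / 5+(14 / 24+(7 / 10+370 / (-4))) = -5629 / 60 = -93.82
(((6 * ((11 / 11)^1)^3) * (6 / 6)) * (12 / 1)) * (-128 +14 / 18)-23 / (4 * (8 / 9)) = -293327 / 32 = -9166.47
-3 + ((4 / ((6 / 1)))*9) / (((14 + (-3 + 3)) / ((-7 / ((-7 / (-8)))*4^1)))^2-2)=-2925 / 463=-6.32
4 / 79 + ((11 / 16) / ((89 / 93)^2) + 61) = 618763709 / 10012144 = 61.80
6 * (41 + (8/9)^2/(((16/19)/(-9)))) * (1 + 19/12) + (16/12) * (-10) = 8843/18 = 491.28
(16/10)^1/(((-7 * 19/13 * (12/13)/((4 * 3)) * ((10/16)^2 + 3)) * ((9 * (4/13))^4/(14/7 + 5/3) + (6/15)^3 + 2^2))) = -169903676800/5696114236337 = -0.03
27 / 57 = 9 / 19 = 0.47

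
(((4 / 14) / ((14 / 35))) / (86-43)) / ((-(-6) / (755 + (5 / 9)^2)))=21850 / 10449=2.09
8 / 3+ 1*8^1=32 / 3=10.67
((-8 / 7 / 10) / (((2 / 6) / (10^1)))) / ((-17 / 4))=96 / 119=0.81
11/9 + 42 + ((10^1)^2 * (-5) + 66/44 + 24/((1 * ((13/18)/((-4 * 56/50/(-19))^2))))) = -23939417231/52796250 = -453.43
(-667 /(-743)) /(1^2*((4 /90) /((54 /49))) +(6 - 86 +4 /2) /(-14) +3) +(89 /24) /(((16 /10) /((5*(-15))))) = -605054421185 /3482851136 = -173.72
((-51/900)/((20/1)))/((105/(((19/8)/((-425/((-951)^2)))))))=1909291/14000000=0.14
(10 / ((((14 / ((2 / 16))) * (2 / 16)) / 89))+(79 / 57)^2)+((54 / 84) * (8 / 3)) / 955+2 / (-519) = 246078685994 / 3757484745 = 65.49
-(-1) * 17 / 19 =17 / 19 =0.89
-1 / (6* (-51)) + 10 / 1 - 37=-8261 / 306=-27.00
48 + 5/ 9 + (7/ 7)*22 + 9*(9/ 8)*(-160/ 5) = -2281/ 9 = -253.44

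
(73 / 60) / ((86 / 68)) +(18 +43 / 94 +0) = 588701 / 30315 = 19.42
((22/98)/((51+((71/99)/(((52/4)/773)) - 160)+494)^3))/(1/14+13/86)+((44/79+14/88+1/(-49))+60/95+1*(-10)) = -78376452129642833353398359/9037066067697541419183176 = -8.67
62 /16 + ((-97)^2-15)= 75183 /8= 9397.88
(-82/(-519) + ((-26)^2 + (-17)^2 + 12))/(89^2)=507145/4110999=0.12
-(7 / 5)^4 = -2401 / 625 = -3.84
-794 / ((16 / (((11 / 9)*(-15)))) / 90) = 81881.25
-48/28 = -12/7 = -1.71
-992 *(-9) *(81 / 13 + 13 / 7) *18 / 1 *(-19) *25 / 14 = -28091059200 / 637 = -44098994.03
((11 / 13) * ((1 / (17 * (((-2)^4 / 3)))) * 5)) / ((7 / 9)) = 0.06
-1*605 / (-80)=121 / 16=7.56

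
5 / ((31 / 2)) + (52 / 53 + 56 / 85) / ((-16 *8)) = 1384343 / 4468960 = 0.31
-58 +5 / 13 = -749 / 13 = -57.62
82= 82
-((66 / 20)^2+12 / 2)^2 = -2852721 / 10000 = -285.27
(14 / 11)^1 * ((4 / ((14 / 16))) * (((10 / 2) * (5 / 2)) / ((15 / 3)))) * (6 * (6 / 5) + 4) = 1792 / 11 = 162.91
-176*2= -352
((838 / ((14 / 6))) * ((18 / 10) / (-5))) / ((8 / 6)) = -96.97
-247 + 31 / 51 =-12566 / 51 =-246.39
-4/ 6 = -2/ 3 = -0.67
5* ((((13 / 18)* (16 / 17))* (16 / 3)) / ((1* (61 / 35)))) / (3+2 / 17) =291200 / 87291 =3.34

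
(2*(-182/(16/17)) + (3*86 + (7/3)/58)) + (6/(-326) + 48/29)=-7208089/56724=-127.07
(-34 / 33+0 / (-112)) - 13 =-463 / 33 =-14.03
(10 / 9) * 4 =40 / 9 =4.44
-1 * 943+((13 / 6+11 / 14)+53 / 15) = -32778 / 35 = -936.51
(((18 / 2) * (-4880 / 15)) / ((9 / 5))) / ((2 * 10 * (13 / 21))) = -1708 / 13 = -131.38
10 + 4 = 14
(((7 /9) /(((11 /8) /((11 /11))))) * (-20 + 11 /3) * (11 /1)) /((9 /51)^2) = -793016 /243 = -3263.44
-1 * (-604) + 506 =1110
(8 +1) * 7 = 63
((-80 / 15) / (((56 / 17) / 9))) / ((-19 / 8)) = 816 / 133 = 6.14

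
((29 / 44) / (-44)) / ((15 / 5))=-29 / 5808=-0.00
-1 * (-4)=4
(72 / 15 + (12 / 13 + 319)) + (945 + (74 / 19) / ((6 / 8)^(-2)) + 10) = 12665309 / 9880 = 1281.91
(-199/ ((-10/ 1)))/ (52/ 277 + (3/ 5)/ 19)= 90.74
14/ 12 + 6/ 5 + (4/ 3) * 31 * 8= 9991/ 30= 333.03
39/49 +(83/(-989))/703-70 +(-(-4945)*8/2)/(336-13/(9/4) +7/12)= -3818106469136/405716800447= -9.41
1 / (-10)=-1 / 10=-0.10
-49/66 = -0.74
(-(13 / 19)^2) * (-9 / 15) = 507 / 1805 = 0.28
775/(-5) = -155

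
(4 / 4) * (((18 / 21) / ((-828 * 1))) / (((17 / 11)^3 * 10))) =-0.00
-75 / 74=-1.01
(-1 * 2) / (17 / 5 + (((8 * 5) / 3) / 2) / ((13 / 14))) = -390 / 2063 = -0.19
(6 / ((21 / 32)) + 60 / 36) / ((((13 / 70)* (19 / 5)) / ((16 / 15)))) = 36320 / 2223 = 16.34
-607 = -607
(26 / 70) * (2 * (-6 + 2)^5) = -26624 / 35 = -760.69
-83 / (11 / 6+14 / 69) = -11454 / 281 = -40.76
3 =3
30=30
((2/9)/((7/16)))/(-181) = -0.00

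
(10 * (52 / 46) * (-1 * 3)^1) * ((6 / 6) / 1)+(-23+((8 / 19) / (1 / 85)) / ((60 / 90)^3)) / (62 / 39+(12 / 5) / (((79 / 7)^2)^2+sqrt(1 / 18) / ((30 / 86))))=18914351846597298 * sqrt(2) / 112209485084072303184347+71215008632768234711022663 / 2580818156933662973239981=27.59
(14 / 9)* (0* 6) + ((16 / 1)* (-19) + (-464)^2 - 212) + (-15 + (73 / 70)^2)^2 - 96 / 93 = 214972.52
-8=-8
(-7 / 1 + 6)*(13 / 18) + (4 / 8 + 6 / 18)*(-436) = -6553 / 18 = -364.06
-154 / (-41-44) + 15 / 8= 2507 / 680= 3.69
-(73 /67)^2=-5329 /4489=-1.19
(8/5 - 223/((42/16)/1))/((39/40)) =-70016/819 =-85.49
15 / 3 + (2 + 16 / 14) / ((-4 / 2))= 24 / 7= 3.43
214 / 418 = 107 / 209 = 0.51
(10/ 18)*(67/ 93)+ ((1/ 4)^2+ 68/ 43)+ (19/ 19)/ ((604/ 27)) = 181633205/ 86954256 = 2.09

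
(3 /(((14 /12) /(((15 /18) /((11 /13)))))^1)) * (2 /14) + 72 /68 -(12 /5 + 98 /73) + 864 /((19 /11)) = 31638536873 /63545405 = 497.89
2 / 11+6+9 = 167 / 11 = 15.18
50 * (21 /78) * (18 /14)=225 /13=17.31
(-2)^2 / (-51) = -0.08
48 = 48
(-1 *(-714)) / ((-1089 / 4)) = -952 / 363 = -2.62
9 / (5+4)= 1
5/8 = 0.62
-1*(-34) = 34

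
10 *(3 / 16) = 15 / 8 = 1.88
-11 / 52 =-0.21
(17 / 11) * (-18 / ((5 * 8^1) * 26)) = -153 / 5720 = -0.03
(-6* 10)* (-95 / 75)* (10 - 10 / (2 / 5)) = -1140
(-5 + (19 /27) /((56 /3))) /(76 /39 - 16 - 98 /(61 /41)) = 1983293 /31941840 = 0.06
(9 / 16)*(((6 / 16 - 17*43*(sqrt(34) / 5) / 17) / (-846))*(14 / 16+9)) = -237 / 96256+3397*sqrt(34) / 60160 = 0.33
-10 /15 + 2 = 4 /3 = 1.33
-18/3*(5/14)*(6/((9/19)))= -190/7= -27.14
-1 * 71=-71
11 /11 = 1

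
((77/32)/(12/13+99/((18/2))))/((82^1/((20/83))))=1001/1687888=0.00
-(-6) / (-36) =-1 / 6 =-0.17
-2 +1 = -1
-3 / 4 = -0.75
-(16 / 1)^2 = -256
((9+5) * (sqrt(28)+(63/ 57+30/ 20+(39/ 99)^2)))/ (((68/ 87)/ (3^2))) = 69567897/ 156332+5481 * sqrt(7)/ 17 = 1298.02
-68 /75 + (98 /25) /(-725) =-49594 /54375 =-0.91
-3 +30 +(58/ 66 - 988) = -31684/ 33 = -960.12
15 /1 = 15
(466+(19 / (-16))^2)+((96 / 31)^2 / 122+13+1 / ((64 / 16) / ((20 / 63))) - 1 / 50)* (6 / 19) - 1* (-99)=85409591482387 / 149694585600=570.56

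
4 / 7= 0.57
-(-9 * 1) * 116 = 1044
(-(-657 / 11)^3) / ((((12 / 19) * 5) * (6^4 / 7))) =155217783 / 425920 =364.43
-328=-328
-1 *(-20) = 20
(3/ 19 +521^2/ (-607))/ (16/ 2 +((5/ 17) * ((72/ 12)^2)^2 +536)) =-43822243/ 90695512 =-0.48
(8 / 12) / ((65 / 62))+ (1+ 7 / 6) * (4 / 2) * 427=120313 / 65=1850.97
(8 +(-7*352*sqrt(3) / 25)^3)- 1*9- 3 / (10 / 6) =-44879020032*sqrt(3) / 15625- 14 / 5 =-4974898.34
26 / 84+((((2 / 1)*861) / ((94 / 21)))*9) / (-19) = -6823009 / 37506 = -181.92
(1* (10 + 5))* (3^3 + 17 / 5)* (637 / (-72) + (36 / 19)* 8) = 8633 / 3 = 2877.67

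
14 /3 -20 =-46 /3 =-15.33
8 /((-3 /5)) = -40 /3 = -13.33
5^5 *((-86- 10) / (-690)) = 10000 / 23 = 434.78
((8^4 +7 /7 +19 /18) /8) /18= 73765 /2592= 28.46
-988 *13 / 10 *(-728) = 4675216 / 5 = 935043.20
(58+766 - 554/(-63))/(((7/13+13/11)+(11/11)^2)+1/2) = 15005276/58023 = 258.61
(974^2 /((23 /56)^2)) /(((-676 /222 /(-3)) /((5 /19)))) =2476727406720 /1698619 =1458082.95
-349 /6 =-58.17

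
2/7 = 0.29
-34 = -34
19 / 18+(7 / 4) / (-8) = 241 / 288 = 0.84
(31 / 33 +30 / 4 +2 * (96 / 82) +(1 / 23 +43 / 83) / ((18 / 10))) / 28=171908491 / 433923336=0.40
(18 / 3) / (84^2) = 1 / 1176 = 0.00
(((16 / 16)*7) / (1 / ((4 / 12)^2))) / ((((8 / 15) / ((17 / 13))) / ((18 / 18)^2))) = 595 / 312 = 1.91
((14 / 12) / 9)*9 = 1.17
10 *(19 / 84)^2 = 1805 / 3528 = 0.51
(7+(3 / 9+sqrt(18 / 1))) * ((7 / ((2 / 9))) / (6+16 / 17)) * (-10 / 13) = -40.41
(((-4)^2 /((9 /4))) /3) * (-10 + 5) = -11.85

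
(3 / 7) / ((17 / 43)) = 129 / 119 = 1.08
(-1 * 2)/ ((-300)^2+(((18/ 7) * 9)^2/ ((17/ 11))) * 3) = -833/ 37918026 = -0.00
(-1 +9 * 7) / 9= 62 / 9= 6.89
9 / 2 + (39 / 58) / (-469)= 61185 / 13601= 4.50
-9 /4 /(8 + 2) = -0.22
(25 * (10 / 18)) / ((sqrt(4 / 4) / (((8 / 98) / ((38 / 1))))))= 250 / 8379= 0.03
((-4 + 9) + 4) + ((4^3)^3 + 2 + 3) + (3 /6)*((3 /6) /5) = 5243161 /20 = 262158.05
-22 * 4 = -88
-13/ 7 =-1.86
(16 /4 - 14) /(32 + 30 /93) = -155 /501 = -0.31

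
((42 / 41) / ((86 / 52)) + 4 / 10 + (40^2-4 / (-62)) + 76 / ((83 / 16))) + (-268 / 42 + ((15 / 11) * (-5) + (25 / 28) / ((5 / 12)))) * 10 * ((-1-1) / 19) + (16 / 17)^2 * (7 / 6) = 15615899533795676 / 9589683452965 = 1628.41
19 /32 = 0.59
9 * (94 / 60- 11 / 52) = 3171 / 260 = 12.20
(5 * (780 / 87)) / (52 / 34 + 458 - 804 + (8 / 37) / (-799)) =-9607975 / 73831042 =-0.13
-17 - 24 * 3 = -89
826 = 826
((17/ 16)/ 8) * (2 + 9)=187/ 128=1.46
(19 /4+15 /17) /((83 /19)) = 7277 /5644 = 1.29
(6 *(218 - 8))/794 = 630/397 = 1.59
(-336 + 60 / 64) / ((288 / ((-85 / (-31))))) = -151895 / 47616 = -3.19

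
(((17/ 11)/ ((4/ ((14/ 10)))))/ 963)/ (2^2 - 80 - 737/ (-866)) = -7361/ 984831210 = -0.00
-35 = -35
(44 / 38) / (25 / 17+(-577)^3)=-187 / 31024155092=-0.00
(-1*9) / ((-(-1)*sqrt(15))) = -3*sqrt(15) / 5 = -2.32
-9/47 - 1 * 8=-385/47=-8.19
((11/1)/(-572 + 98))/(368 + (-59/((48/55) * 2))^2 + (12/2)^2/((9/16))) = -16896/1146395623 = -0.00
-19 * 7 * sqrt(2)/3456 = -133 * sqrt(2)/3456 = -0.05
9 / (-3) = -3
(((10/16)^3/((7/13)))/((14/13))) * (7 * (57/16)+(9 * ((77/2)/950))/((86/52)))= 10.59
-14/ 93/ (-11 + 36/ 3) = -14/ 93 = -0.15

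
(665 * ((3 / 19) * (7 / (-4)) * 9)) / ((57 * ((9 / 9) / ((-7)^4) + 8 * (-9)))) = 5294205 / 13138196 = 0.40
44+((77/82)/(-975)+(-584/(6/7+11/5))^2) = 33442872730627/915347550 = 36535.71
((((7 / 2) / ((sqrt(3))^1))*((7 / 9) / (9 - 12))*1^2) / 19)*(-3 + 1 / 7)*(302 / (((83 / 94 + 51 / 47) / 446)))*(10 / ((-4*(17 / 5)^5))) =-1384802125000*sqrt(3) / 80850917151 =-29.67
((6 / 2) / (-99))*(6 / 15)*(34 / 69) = -68 / 11385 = -0.01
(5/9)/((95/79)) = 79/171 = 0.46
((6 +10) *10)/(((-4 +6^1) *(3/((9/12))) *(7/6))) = 120/7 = 17.14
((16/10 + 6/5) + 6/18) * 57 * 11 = 9823/5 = 1964.60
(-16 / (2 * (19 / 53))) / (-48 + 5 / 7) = 2968 / 6289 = 0.47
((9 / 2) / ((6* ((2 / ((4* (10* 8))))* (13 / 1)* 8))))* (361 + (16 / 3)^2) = 17525 / 39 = 449.36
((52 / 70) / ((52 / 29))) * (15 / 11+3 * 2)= 2349 / 770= 3.05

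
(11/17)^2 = 121/289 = 0.42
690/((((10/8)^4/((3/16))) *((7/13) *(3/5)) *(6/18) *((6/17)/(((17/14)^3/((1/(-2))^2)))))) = 599346696/60025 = 9984.95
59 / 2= 29.50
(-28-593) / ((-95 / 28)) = 17388 / 95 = 183.03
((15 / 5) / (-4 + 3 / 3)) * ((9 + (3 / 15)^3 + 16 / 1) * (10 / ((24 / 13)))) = -6773 / 50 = -135.46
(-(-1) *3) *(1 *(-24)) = -72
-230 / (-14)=115 / 7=16.43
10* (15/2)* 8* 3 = 1800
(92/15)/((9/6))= 184/45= 4.09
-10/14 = -5/7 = -0.71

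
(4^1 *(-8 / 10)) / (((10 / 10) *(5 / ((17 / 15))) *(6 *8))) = -17 / 1125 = -0.02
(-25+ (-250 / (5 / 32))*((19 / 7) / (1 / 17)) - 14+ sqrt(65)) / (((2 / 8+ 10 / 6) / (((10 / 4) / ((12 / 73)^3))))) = -1005750936205 / 46368+ 1945085*sqrt(65) / 6624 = -21688258.36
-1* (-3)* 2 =6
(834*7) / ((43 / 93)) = 542934 / 43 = 12626.37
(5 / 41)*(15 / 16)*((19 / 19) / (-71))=-75 / 46576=-0.00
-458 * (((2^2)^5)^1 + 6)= -471740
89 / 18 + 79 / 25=3647 / 450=8.10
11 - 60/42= 67/7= 9.57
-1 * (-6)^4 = -1296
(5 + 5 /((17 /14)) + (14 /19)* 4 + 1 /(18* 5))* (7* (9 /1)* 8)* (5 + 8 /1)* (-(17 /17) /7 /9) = -18254756 /14535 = -1255.92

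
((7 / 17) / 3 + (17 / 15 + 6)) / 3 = 206 / 85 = 2.42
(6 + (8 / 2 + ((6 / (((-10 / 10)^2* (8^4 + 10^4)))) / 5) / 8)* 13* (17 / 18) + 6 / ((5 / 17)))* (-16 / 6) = -383186327 / 1902960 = -201.36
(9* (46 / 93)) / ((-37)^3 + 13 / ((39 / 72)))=-138 / 1569499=-0.00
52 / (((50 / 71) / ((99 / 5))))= 182754 / 125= 1462.03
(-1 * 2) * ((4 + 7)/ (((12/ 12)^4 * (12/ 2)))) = -11/ 3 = -3.67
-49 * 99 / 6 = -1617 / 2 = -808.50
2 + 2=4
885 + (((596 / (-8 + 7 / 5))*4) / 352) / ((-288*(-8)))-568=530246423 / 1672704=317.00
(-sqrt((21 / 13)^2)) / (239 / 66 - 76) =1386 / 62101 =0.02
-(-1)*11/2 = 11/2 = 5.50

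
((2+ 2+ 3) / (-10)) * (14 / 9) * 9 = -49 / 5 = -9.80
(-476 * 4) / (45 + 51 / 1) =-119 / 6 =-19.83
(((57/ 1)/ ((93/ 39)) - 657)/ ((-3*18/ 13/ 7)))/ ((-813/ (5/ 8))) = -1488305/ 1814616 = -0.82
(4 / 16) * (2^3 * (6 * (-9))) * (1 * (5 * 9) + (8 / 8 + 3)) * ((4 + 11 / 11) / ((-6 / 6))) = 26460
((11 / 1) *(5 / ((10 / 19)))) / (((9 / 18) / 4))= 836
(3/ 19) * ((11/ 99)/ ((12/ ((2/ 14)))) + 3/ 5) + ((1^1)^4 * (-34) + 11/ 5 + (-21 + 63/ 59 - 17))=-96947381/ 1412460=-68.64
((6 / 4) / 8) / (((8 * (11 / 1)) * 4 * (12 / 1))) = 1 / 22528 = 0.00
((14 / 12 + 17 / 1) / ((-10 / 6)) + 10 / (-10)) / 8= -119 / 80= -1.49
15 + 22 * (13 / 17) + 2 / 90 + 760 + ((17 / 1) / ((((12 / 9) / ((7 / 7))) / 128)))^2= 2038125122 / 765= 2664215.85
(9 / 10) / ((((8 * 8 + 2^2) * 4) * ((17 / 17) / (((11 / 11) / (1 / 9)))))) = 81 / 2720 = 0.03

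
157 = 157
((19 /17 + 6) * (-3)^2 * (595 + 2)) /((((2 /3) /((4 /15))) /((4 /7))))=5201064 /595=8741.28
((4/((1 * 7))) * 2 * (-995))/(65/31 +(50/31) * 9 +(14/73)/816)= -7349499840/107372839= -68.45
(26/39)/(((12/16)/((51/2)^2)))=578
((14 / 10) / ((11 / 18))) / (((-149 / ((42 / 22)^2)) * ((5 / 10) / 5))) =-111132 / 198319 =-0.56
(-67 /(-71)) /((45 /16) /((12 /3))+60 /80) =4288 /6603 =0.65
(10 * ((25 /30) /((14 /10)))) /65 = 25 /273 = 0.09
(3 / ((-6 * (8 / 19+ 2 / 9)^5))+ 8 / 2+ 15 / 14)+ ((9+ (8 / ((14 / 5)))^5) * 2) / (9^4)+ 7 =26968886769960848323 / 3551842170815400000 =7.59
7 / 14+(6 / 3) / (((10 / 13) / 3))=83 / 10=8.30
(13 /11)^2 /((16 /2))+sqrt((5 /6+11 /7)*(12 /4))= 2.86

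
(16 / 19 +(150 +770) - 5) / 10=17401 / 190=91.58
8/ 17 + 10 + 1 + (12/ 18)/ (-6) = 1738/ 153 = 11.36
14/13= 1.08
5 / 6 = 0.83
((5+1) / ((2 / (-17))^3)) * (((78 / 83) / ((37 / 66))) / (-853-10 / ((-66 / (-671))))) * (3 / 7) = 170721837 / 61567408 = 2.77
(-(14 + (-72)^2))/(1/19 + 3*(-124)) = 98762/7067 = 13.98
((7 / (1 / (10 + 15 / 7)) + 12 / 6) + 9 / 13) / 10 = 114 / 13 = 8.77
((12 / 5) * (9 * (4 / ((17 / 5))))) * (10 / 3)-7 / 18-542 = -140051 / 306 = -457.68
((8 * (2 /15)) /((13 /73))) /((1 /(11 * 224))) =2877952 /195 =14758.73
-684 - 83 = -767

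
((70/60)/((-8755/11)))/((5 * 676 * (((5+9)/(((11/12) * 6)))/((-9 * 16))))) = 363/14795950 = 0.00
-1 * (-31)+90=121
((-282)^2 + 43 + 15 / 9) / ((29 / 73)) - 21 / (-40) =697023347 / 3480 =200294.07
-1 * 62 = -62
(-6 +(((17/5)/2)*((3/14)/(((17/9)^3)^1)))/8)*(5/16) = -1939893/1035776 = -1.87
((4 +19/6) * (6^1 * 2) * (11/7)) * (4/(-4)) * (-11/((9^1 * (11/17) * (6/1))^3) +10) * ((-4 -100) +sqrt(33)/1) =213008657186/1515591 -8192640661 * sqrt(33)/6062364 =132781.78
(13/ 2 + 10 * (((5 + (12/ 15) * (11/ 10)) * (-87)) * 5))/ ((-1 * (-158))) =-51143/ 316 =-161.84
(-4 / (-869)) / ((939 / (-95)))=-380 / 815991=-0.00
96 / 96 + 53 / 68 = 121 / 68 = 1.78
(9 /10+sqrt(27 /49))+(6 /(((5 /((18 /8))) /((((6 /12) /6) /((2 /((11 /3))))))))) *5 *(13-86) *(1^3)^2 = -148.92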